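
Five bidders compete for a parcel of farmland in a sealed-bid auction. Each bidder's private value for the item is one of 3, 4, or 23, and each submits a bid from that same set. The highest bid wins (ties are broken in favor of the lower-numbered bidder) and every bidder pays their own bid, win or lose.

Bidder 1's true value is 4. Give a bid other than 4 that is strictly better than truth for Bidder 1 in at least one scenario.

3

Suppose Bidder 2 bids 3, Bidder 3 bids 3, Bidder 4 bids 3 and Bidder 5 bids 3.
Bid 4: wins, pays 4, utility 4 - 4 = 0.
Bid 3: wins, pays 3, utility 4 - 3 = 1.
So bidding 3 beats truth here (1 > 0).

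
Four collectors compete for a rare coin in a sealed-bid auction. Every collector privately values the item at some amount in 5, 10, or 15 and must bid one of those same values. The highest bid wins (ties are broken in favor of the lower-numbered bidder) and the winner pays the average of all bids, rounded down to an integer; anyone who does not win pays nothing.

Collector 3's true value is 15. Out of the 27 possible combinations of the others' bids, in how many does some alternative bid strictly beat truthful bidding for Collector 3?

2

Others bid (5, 5, 5): truth gives 8; bid 10 gives 9 > 8. Violating.
Others bid (5, 5, 10): truth gives 7; bid 10 gives 8 > 7. Violating.
Others bid (5, 5, 15): truth gives 5; no alternative beats it.
Others bid (5, 10, 5): truth gives 7; no alternative beats it.
(Checking all 27 profiles: 2 have a profitable deviation, 25 do not.)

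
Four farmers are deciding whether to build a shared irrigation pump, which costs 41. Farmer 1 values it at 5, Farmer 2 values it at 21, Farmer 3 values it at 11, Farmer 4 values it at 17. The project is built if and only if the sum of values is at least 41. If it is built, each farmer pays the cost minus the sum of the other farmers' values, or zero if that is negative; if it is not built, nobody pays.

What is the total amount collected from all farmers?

Total value 54 ≥ cost 41, so it is built.
Farmer 1: others sum to 49; max(0, 41 - 49) = 0.
Farmer 2: others sum to 33; max(0, 41 - 33) = 8.
Farmer 3: others sum to 43; max(0, 41 - 43) = 0.
Farmer 4: others sum to 37; max(0, 41 - 37) = 4.
Total collected = 0 + 8 + 0 + 4 = 12.

12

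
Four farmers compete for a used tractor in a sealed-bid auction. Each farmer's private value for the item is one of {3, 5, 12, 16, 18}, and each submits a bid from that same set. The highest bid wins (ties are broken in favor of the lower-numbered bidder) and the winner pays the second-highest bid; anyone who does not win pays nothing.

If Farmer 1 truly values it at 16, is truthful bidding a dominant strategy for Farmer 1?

Check each profile of the others' bids and compare truth against every alternative bid.
Others bid (3, 3, 3): truth gives 13, best alternative gives 13.
Others bid (3, 3, 5): truth gives 11, best alternative gives 11.
Others bid (3, 5, 3): truth gives 11, best alternative gives 11.
Others bid (3, 5, 5): truth gives 11, best alternative gives 11.
Others bid (5, 3, 3): truth gives 11, best alternative gives 11.
Others bid (5, 3, 5): truth gives 11, best alternative gives 11.
(Remaining 119 profiles checked similarly; truth is weakly best in each.)
In every case the truthful bid is at least as good as any alternative, so it is a dominant strategy.

Yes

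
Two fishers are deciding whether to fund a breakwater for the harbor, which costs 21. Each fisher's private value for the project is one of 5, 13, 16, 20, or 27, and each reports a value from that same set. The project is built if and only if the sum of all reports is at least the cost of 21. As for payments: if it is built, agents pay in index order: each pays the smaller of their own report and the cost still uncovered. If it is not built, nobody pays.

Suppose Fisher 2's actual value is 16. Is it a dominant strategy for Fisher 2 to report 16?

Yes

Check each profile of the others' reports and compare truth against every alternative report.
Others report (27): truth gives 16, best alternative gives 16.
Others report (20): truth gives 15, best alternative gives 15.
Others report (16): truth gives 11, best alternative gives 11.
Others report (13): truth gives 8, best alternative gives 8.
Others report (5): truth gives 0, best alternative gives 0.
In every case the truthful report is at least as good as any alternative, so it is a dominant strategy.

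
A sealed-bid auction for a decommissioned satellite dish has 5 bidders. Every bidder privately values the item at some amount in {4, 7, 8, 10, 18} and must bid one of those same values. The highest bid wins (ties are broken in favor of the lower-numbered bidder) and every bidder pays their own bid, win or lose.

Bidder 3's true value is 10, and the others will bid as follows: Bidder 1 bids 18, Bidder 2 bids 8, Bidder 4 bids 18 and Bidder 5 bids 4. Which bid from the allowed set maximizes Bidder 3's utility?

4

Bid 4: loses but pays 4, utility -4.
Bid 7: loses but pays 7, utility -7.
Bid 8: loses but pays 8, utility -8.
Bid 10: loses but pays 10, utility -10.
Bid 18: loses but pays 18, utility -18.
The best choice is 4 with utility -4.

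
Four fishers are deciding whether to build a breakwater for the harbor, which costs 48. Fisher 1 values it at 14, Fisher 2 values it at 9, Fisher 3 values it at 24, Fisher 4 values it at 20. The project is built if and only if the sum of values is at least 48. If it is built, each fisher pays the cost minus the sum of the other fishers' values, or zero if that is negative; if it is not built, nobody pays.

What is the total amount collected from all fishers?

6

Total value 67 ≥ cost 48, so it is built.
Fisher 1: others sum to 53; max(0, 48 - 53) = 0.
Fisher 2: others sum to 58; max(0, 48 - 58) = 0.
Fisher 3: others sum to 43; max(0, 48 - 43) = 5.
Fisher 4: others sum to 47; max(0, 48 - 47) = 1.
Total collected = 0 + 0 + 5 + 1 = 6.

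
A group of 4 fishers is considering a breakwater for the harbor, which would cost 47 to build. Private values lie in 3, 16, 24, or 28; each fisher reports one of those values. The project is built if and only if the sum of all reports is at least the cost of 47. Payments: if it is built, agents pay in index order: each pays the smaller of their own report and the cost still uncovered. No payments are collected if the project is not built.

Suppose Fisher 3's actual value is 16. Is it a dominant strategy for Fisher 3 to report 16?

No

Consider the case where Fisher 1 reports 3, Fisher 2 reports 16 and Fisher 4 reports 28.
Truthful report 16: project built, pays 16, utility 16 - 16 = 0.
Report 3 instead: project built, pays 3, utility 16 - 3 = 13.
Since 13 > 0, reporting 3 is strictly better here, so truthful reporting is not dominant.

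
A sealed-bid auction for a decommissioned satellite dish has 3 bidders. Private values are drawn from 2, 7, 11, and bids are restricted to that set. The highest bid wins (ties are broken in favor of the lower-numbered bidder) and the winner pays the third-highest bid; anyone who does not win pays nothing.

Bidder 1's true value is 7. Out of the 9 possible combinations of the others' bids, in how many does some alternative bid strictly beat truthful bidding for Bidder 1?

2

Others bid (2, 11): truth gives 0; bid 11 gives 5 > 0. Violating.
Others bid (11, 2): truth gives 0; bid 11 gives 5 > 0. Violating.
Others bid (2, 2): truth gives 5; no alternative beats it.
Others bid (2, 7): truth gives 5; no alternative beats it.
(Checking all 9 profiles: 2 have a profitable deviation, 7 do not.)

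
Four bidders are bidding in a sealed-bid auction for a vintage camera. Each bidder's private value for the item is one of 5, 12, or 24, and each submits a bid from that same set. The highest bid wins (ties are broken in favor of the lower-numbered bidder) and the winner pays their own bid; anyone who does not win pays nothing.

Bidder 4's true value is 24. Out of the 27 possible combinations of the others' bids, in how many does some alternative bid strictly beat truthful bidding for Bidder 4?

Others bid (5, 5, 5): truth gives 0; bid 12 gives 12 > 0. Violating.
Others bid (5, 5, 12): truth gives 0; no alternative beats it.
Others bid (5, 5, 24): truth gives 0; no alternative beats it.
(Checking all 27 profiles: 1 has a profitable deviation, 26 do not.)

1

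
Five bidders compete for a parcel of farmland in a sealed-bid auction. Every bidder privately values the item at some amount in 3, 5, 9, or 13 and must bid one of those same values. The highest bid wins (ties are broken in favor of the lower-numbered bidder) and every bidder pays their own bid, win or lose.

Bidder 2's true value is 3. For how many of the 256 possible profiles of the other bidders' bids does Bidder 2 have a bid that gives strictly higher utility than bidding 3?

8

Others bid (3, 3, 3, 3): truth gives -3; bid 5 gives -2 > -3. Violating.
Others bid (3, 3, 3, 5): truth gives -3; bid 5 gives -2 > -3. Violating.
Others bid (3, 3, 5, 3): truth gives -3; bid 5 gives -2 > -3. Violating.
Others bid (3, 3, 5, 5): truth gives -3; bid 5 gives -2 > -3. Violating.
Others bid (3, 3, 3, 9): truth gives -3; no alternative beats it.
Others bid (3, 3, 3, 13): truth gives -3; no alternative beats it.
(Checking all 256 profiles: 8 have a profitable deviation, 248 do not.)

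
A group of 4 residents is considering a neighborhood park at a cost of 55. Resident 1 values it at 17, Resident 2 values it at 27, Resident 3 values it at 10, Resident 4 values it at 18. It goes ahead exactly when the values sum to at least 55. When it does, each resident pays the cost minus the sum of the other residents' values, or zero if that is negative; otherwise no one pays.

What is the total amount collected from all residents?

Total value 72 ≥ cost 55, so it is built.
Resident 1: others sum to 55; max(0, 55 - 55) = 0.
Resident 2: others sum to 45; max(0, 55 - 45) = 10.
Resident 3: others sum to 62; max(0, 55 - 62) = 0.
Resident 4: others sum to 54; max(0, 55 - 54) = 1.
Total collected = 0 + 10 + 0 + 1 = 11.

11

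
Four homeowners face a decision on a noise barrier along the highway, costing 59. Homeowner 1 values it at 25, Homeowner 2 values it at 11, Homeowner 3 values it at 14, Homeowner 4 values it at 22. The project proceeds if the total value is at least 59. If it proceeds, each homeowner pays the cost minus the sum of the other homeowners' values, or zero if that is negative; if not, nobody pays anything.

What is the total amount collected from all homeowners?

Total value 72 ≥ cost 59, so it is built.
Homeowner 1: others sum to 47; max(0, 59 - 47) = 12.
Homeowner 2: others sum to 61; max(0, 59 - 61) = 0.
Homeowner 3: others sum to 58; max(0, 59 - 58) = 1.
Homeowner 4: others sum to 50; max(0, 59 - 50) = 9.
Total collected = 12 + 0 + 1 + 9 = 22.

22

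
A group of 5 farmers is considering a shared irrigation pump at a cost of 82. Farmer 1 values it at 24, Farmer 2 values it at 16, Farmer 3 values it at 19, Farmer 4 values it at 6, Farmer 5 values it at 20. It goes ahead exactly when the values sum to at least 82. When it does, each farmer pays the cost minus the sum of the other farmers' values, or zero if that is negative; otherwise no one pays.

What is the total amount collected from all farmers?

Total value 85 ≥ cost 82, so it is built.
Farmer 1: others sum to 61; max(0, 82 - 61) = 21.
Farmer 2: others sum to 69; max(0, 82 - 69) = 13.
Farmer 3: others sum to 66; max(0, 82 - 66) = 16.
Farmer 4: others sum to 79; max(0, 82 - 79) = 3.
Farmer 5: others sum to 65; max(0, 82 - 65) = 17.
Total collected = 21 + 13 + 16 + 3 + 17 = 70.

70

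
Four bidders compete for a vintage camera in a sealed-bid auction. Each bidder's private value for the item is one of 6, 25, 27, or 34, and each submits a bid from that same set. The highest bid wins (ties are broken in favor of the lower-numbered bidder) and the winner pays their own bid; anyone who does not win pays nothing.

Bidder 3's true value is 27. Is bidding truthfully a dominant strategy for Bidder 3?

No

Consider the case where Bidder 1 bids 6, Bidder 2 bids 6 and Bidder 4 bids 6.
Truthful bid 27: wins, pays 27, utility 27 - 27 = 0.
Bid 25 instead: wins, pays 25, utility 27 - 25 = 2.
Since 2 > 0, bidding 25 is strictly better here, so truthful bidding is not dominant.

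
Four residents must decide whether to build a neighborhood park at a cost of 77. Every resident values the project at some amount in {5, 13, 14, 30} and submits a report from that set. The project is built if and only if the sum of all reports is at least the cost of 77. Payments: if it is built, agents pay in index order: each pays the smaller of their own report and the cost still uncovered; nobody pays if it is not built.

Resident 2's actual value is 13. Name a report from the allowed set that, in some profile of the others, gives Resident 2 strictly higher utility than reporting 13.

5

Suppose Resident 1 reports 13, Resident 3 reports 30 and Resident 4 reports 30.
Report 13: project built, pays 13, utility 13 - 13 = 0.
Report 5: project built, pays 5, utility 13 - 5 = 8.
So reporting 5 beats truth here (8 > 0).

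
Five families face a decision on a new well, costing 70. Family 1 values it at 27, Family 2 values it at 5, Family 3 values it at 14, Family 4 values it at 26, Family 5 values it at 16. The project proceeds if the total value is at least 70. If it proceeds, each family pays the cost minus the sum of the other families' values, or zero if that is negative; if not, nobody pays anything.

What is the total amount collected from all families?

17

Total value 88 ≥ cost 70, so it is built.
Family 1: others sum to 61; max(0, 70 - 61) = 9.
Family 2: others sum to 83; max(0, 70 - 83) = 0.
Family 3: others sum to 74; max(0, 70 - 74) = 0.
Family 4: others sum to 62; max(0, 70 - 62) = 8.
Family 5: others sum to 72; max(0, 70 - 72) = 0.
Total collected = 9 + 0 + 0 + 8 + 0 = 17.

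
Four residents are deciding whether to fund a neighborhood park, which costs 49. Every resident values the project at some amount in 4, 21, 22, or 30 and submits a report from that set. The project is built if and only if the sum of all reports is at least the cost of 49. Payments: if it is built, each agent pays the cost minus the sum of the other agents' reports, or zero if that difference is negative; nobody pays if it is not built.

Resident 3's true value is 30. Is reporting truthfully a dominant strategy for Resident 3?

Yes

Check each profile of the others' reports and compare truth against every alternative report.
Others report (4, 21, 30): truth gives 30, best alternative gives 30.
Others report (4, 22, 30): truth gives 30, best alternative gives 30.
Others report (4, 30, 21): truth gives 30, best alternative gives 30.
Others report (4, 30, 22): truth gives 30, best alternative gives 30.
Others report (4, 30, 30): truth gives 30, best alternative gives 30.
Others report (21, 4, 30): truth gives 30, best alternative gives 30.
(Remaining 58 profiles checked similarly; truth is weakly best in each.)
In every case the truthful report is at least as good as any alternative, so it is a dominant strategy.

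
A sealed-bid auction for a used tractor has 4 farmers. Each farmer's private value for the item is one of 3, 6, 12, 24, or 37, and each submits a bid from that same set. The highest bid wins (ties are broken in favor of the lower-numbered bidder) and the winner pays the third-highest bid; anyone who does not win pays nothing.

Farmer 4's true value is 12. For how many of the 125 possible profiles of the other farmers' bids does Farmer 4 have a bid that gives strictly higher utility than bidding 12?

24

Others bid (3, 3, 12): truth gives 0; bid 24 gives 9 > 0. Violating.
Others bid (3, 3, 24): truth gives 0; bid 37 gives 9 > 0. Violating.
Others bid (3, 6, 12): truth gives 0; bid 24 gives 6 > 0. Violating.
Others bid (3, 6, 24): truth gives 0; bid 37 gives 6 > 0. Violating.
Others bid (3, 3, 3): truth gives 9; no alternative beats it.
Others bid (3, 3, 6): truth gives 9; no alternative beats it.
(Checking all 125 profiles: 24 have a profitable deviation, 101 do not.)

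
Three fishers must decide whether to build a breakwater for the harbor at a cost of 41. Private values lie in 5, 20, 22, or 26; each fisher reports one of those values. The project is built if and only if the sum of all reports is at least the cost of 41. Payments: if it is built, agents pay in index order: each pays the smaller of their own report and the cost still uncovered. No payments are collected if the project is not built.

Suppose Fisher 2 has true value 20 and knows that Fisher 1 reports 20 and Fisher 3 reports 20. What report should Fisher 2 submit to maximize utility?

Report 5: project built, pays 5, utility 20 - 5 = 15.
Report 20: project built, pays 20, utility 20 - 20 = 0.
Report 22: project built, pays 21, utility 20 - 21 = -1.
Report 26: project built, pays 21, utility 20 - 21 = -1.
The best choice is 5 with utility 15.

5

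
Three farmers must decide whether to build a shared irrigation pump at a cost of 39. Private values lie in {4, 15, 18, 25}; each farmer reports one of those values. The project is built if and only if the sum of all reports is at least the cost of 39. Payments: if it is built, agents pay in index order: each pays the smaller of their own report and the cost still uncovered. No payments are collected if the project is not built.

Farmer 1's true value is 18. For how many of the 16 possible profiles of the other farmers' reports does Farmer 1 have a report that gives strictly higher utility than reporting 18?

Others report (4, 25): truth gives 0; report 15 gives 3 > 0. Violating.
Others report (15, 15): truth gives 0; report 15 gives 3 > 0. Violating.
Others report (15, 18): truth gives 0; report 15 gives 3 > 0. Violating.
Others report (15, 25): truth gives 0; report 4 gives 14 > 0. Violating.
Others report (4, 4): truth gives 0; no alternative beats it.
Others report (4, 15): truth gives 0; no alternative beats it.
(Checking all 16 profiles: 11 have a profitable deviation, 5 do not.)

11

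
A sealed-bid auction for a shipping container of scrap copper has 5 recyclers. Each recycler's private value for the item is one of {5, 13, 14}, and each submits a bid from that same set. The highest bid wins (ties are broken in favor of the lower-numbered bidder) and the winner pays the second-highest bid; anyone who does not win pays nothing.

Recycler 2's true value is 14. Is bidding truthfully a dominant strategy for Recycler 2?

Yes

Check each profile of the others' bids and compare truth against every alternative bid.
Others bid (13, 5, 5, 5): truth gives 1, best alternative gives 0.
Others bid (13, 5, 5, 13): truth gives 1, best alternative gives 0.
Others bid (13, 5, 13, 5): truth gives 1, best alternative gives 0.
Others bid (13, 5, 13, 13): truth gives 1, best alternative gives 0.
Others bid (13, 13, 5, 5): truth gives 1, best alternative gives 0.
Others bid (13, 13, 5, 13): truth gives 1, best alternative gives 0.
(Remaining 75 profiles checked similarly; truth is weakly best in each.)
In every case the truthful bid is at least as good as any alternative, so it is a dominant strategy.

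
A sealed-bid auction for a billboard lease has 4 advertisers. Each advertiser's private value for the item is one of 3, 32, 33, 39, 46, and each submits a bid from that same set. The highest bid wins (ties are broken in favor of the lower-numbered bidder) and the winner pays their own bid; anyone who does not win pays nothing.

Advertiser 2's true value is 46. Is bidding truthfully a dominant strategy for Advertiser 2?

No

Consider the case where Advertiser 1 bids 3, Advertiser 3 bids 3 and Advertiser 4 bids 3.
Truthful bid 46: wins, pays 46, utility 46 - 46 = 0.
Bid 32 instead: wins, pays 32, utility 46 - 32 = 14.
Since 14 > 0, bidding 32 is strictly better here, so truthful bidding is not dominant.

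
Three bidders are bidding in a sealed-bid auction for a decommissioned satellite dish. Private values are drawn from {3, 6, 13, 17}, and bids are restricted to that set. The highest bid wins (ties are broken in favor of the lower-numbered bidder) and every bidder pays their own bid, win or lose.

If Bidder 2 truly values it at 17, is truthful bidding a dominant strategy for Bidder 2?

Consider the case where Bidder 1 bids 3 and Bidder 3 bids 3.
Truthful bid 17: wins, pays 17, utility 17 - 17 = 0.
Bid 6 instead: wins, pays 6, utility 17 - 6 = 11.
Since 11 > 0, bidding 6 is strictly better here, so truthful bidding is not dominant.

No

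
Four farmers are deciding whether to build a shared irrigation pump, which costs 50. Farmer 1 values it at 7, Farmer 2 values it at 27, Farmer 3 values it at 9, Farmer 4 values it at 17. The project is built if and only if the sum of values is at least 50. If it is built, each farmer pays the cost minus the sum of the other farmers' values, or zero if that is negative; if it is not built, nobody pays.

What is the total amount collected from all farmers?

24

Total value 60 ≥ cost 50, so it is built.
Farmer 1: others sum to 53; max(0, 50 - 53) = 0.
Farmer 2: others sum to 33; max(0, 50 - 33) = 17.
Farmer 3: others sum to 51; max(0, 50 - 51) = 0.
Farmer 4: others sum to 43; max(0, 50 - 43) = 7.
Total collected = 0 + 17 + 0 + 7 = 24.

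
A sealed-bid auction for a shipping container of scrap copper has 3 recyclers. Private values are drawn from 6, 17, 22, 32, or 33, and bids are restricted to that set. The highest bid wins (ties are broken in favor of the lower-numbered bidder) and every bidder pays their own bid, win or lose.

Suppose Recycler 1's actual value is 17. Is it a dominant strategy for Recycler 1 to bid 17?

Consider the case where Recycler 2 bids 6 and Recycler 3 bids 6.
Truthful bid 17: wins, pays 17, utility 17 - 17 = 0.
Bid 6 instead: wins, pays 6, utility 17 - 6 = 11.
Since 11 > 0, bidding 6 is strictly better here, so truthful bidding is not dominant.

No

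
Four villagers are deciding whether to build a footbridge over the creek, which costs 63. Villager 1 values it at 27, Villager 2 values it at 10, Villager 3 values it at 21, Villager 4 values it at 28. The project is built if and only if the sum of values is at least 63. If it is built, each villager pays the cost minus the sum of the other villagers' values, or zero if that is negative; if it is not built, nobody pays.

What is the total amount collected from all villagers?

Total value 86 ≥ cost 63, so it is built.
Villager 1: others sum to 59; max(0, 63 - 59) = 4.
Villager 2: others sum to 76; max(0, 63 - 76) = 0.
Villager 3: others sum to 65; max(0, 63 - 65) = 0.
Villager 4: others sum to 58; max(0, 63 - 58) = 5.
Total collected = 4 + 0 + 0 + 5 = 9.

9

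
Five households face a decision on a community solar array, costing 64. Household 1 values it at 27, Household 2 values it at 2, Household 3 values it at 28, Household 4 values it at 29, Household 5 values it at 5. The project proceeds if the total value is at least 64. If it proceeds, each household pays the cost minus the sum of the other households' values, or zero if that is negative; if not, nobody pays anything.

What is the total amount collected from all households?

Total value 91 ≥ cost 64, so it is built.
Household 1: others sum to 64; max(0, 64 - 64) = 0.
Household 2: others sum to 89; max(0, 64 - 89) = 0.
Household 3: others sum to 63; max(0, 64 - 63) = 1.
Household 4: others sum to 62; max(0, 64 - 62) = 2.
Household 5: others sum to 86; max(0, 64 - 86) = 0.
Total collected = 0 + 0 + 1 + 2 + 0 = 3.

3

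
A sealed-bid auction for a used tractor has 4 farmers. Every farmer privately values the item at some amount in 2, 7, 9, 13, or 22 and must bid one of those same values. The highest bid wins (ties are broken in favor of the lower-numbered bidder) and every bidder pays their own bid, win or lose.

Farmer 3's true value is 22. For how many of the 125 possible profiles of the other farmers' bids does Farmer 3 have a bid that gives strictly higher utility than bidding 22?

81

Others bid (2, 2, 2): truth gives 0; bid 7 gives 15 > 0. Violating.
Others bid (2, 2, 7): truth gives 0; bid 7 gives 15 > 0. Violating.
Others bid (2, 2, 9): truth gives 0; bid 9 gives 13 > 0. Violating.
Others bid (2, 2, 13): truth gives 0; bid 13 gives 9 > 0. Violating.
Others bid (2, 2, 22): truth gives 0; no alternative beats it.
Others bid (2, 7, 22): truth gives 0; no alternative beats it.
(Checking all 125 profiles: 81 have a profitable deviation, 44 do not.)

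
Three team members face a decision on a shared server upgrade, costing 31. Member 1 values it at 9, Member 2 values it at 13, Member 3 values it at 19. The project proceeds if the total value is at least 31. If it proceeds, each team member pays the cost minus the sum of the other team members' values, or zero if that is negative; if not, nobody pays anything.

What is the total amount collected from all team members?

Total value 41 ≥ cost 31, so it is built.
Member 1: others sum to 32; max(0, 31 - 32) = 0.
Member 2: others sum to 28; max(0, 31 - 28) = 3.
Member 3: others sum to 22; max(0, 31 - 22) = 9.
Total collected = 0 + 3 + 9 = 12.

12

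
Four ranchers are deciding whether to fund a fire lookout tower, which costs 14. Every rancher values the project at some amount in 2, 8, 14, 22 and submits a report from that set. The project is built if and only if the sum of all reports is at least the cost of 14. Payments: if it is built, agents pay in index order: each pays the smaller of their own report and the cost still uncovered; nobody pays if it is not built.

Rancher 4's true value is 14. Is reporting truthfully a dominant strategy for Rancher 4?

Yes

Check each profile of the others' reports and compare truth against every alternative report.
Others report (2, 2, 14): truth gives 14, best alternative gives 14.
Others report (2, 2, 22): truth gives 14, best alternative gives 14.
Others report (2, 8, 8): truth gives 14, best alternative gives 14.
Others report (2, 8, 14): truth gives 14, best alternative gives 14.
Others report (2, 8, 22): truth gives 14, best alternative gives 14.
Others report (2, 14, 2): truth gives 14, best alternative gives 14.
(Remaining 58 profiles checked similarly; truth is weakly best in each.)
In every case the truthful report is at least as good as any alternative, so it is a dominant strategy.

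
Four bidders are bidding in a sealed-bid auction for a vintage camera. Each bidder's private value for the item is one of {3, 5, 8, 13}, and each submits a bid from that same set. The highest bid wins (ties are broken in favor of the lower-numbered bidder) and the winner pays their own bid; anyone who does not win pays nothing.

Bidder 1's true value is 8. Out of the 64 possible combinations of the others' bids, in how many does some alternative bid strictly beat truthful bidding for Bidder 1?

8

Others bid (3, 3, 3): truth gives 0; bid 3 gives 5 > 0. Violating.
Others bid (3, 3, 5): truth gives 0; bid 5 gives 3 > 0. Violating.
Others bid (3, 5, 3): truth gives 0; bid 5 gives 3 > 0. Violating.
Others bid (3, 5, 5): truth gives 0; bid 5 gives 3 > 0. Violating.
Others bid (3, 3, 8): truth gives 0; no alternative beats it.
Others bid (3, 3, 13): truth gives 0; no alternative beats it.
(Checking all 64 profiles: 8 have a profitable deviation, 56 do not.)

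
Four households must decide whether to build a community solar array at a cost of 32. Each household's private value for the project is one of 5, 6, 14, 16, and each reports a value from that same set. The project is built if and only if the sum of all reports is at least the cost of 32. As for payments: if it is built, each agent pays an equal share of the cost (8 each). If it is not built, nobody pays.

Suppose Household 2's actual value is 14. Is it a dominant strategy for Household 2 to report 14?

No

Consider the case where Household 1 reports 5, Household 3 reports 5 and Household 4 reports 6.
Truthful report 14: project not built, utility 0.
Report 16 instead: project built, pays 8, utility 14 - 8 = 6.
Since 6 > 0, reporting 16 is strictly better here, so truthful reporting is not dominant.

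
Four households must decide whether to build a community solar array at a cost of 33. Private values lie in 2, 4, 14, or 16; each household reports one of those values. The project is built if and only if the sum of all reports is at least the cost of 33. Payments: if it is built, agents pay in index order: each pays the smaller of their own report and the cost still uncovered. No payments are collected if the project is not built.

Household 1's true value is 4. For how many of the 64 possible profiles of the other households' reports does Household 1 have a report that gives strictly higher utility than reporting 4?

29

Others report (2, 14, 16): truth gives 0; report 2 gives 2 > 0. Violating.
Others report (2, 16, 14): truth gives 0; report 2 gives 2 > 0. Violating.
Others report (2, 16, 16): truth gives 0; report 2 gives 2 > 0. Violating.
Others report (4, 14, 14): truth gives 0; report 2 gives 2 > 0. Violating.
Others report (2, 2, 2): truth gives 0; no alternative beats it.
Others report (2, 2, 4): truth gives 0; no alternative beats it.
(Checking all 64 profiles: 29 have a profitable deviation, 35 do not.)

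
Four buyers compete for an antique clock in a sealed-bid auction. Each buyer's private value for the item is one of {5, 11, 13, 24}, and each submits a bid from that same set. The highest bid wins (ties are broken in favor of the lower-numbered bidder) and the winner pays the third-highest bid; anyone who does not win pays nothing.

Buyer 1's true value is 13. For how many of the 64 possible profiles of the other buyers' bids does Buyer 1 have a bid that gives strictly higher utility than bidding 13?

12

Others bid (5, 5, 24): truth gives 0; bid 24 gives 8 > 0. Violating.
Others bid (5, 11, 24): truth gives 0; bid 24 gives 2 > 0. Violating.
Others bid (5, 24, 5): truth gives 0; bid 24 gives 8 > 0. Violating.
Others bid (5, 24, 11): truth gives 0; bid 24 gives 2 > 0. Violating.
Others bid (5, 5, 5): truth gives 8; no alternative beats it.
Others bid (5, 5, 11): truth gives 8; no alternative beats it.
(Checking all 64 profiles: 12 have a profitable deviation, 52 do not.)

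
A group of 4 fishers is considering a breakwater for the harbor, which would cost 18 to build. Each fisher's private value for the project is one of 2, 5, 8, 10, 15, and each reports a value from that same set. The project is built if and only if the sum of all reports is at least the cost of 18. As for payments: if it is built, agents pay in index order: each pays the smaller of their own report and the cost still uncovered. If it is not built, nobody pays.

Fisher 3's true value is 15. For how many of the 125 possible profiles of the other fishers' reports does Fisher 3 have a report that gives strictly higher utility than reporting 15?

54

Others report (2, 2, 5): truth gives 1; report 10 gives 5 > 1. Violating.
Others report (2, 2, 8): truth gives 1; report 8 gives 7 > 1. Violating.
Others report (2, 2, 10): truth gives 1; report 5 gives 10 > 1. Violating.
Others report (2, 2, 15): truth gives 1; report 2 gives 13 > 1. Violating.
Others report (2, 2, 2): truth gives 1; no alternative beats it.
Others report (2, 8, 2): truth gives 7; no alternative beats it.
(Checking all 125 profiles: 54 have a profitable deviation, 71 do not.)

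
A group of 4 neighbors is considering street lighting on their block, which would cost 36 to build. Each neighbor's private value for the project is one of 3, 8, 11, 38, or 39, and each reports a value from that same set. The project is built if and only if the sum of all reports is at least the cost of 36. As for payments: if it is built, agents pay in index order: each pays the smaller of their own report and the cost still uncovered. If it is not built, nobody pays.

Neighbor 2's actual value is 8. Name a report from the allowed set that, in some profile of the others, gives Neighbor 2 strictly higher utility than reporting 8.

3

Suppose Neighbor 1 reports 3, Neighbor 3 reports 3 and Neighbor 4 reports 38.
Report 8: project built, pays 8, utility 8 - 8 = 0.
Report 3: project built, pays 3, utility 8 - 3 = 5.
So reporting 3 beats truth here (5 > 0).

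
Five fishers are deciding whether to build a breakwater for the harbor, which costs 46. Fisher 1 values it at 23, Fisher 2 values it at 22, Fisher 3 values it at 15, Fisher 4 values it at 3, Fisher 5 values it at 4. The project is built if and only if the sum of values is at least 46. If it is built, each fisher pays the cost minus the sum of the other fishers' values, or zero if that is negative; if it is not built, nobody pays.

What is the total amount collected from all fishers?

Total value 67 ≥ cost 46, so it is built.
Fisher 1: others sum to 44; max(0, 46 - 44) = 2.
Fisher 2: others sum to 45; max(0, 46 - 45) = 1.
Fisher 3: others sum to 52; max(0, 46 - 52) = 0.
Fisher 4: others sum to 64; max(0, 46 - 64) = 0.
Fisher 5: others sum to 63; max(0, 46 - 63) = 0.
Total collected = 2 + 1 + 0 + 0 + 0 = 3.

3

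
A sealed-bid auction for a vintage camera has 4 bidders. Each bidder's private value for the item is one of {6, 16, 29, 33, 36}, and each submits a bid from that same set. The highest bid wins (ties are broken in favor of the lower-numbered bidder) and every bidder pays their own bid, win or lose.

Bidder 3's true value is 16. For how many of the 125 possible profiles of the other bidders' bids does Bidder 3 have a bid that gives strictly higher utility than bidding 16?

Others bid (6, 6, 29): truth gives -16; bid 6 gives -6 > -16. Violating.
Others bid (6, 6, 33): truth gives -16; bid 6 gives -6 > -16. Violating.
Others bid (6, 6, 36): truth gives -16; bid 6 gives -6 > -16. Violating.
Others bid (6, 16, 6): truth gives -16; bid 6 gives -6 > -16. Violating.
Others bid (6, 6, 6): truth gives 0; no alternative beats it.
Others bid (6, 6, 16): truth gives 0; no alternative beats it.
(Checking all 125 profiles: 123 have a profitable deviation, 2 do not.)

123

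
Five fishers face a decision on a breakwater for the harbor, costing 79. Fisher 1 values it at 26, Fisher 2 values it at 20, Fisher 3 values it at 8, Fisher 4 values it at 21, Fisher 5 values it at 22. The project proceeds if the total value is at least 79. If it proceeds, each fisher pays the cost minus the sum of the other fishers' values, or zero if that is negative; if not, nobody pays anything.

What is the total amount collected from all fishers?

17

Total value 97 ≥ cost 79, so it is built.
Fisher 1: others sum to 71; max(0, 79 - 71) = 8.
Fisher 2: others sum to 77; max(0, 79 - 77) = 2.
Fisher 3: others sum to 89; max(0, 79 - 89) = 0.
Fisher 4: others sum to 76; max(0, 79 - 76) = 3.
Fisher 5: others sum to 75; max(0, 79 - 75) = 4.
Total collected = 8 + 2 + 0 + 3 + 4 = 17.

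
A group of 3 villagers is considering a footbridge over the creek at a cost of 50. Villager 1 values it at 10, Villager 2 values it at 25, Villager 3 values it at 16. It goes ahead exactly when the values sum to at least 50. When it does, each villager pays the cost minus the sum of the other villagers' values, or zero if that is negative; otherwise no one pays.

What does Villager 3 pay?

Total value 51 ≥ cost 50, so the project is built.
The other villagers' values sum to 35.
Cost minus that sum is 50 - 35 = 15.

15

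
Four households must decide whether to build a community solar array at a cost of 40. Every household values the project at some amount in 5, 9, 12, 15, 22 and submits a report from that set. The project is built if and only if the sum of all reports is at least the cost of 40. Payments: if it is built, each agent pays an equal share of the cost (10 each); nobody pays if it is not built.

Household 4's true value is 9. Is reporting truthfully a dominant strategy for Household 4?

Consider the case where Household 1 reports 5, Household 2 reports 5 and Household 3 reports 22.
Truthful report 9: project built, pays 10, utility 9 - 10 = -1.
Report 5 instead: project not built, utility 0.
Since 0 > -1, reporting 5 is strictly better here, so truthful reporting is not dominant.

No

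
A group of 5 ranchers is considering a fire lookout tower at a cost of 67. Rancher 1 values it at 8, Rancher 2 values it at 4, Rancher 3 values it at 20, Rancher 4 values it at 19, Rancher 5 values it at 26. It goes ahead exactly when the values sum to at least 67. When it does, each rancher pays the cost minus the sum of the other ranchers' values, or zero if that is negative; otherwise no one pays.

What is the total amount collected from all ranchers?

35

Total value 77 ≥ cost 67, so it is built.
Rancher 1: others sum to 69; max(0, 67 - 69) = 0.
Rancher 2: others sum to 73; max(0, 67 - 73) = 0.
Rancher 3: others sum to 57; max(0, 67 - 57) = 10.
Rancher 4: others sum to 58; max(0, 67 - 58) = 9.
Rancher 5: others sum to 51; max(0, 67 - 51) = 16.
Total collected = 0 + 0 + 10 + 9 + 16 = 35.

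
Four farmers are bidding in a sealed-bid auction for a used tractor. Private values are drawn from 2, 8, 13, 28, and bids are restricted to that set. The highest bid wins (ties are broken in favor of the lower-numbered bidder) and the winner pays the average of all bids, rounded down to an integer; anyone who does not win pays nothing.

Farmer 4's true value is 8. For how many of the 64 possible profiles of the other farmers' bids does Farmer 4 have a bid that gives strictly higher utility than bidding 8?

6

Others bid (2, 2, 8): truth gives 0; bid 13 gives 2 > 0. Violating.
Others bid (2, 8, 2): truth gives 0; bid 13 gives 2 > 0. Violating.
Others bid (2, 8, 8): truth gives 0; bid 13 gives 1 > 0. Violating.
Others bid (8, 2, 2): truth gives 0; bid 13 gives 2 > 0. Violating.
Others bid (2, 2, 2): truth gives 5; no alternative beats it.
Others bid (2, 2, 13): truth gives 0; no alternative beats it.
(Checking all 64 profiles: 6 have a profitable deviation, 58 do not.)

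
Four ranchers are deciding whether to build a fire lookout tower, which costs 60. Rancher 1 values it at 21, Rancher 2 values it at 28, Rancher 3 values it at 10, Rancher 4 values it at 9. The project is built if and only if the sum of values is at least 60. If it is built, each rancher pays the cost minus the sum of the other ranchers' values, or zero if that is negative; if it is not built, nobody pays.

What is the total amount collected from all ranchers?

36

Total value 68 ≥ cost 60, so it is built.
Rancher 1: others sum to 47; max(0, 60 - 47) = 13.
Rancher 2: others sum to 40; max(0, 60 - 40) = 20.
Rancher 3: others sum to 58; max(0, 60 - 58) = 2.
Rancher 4: others sum to 59; max(0, 60 - 59) = 1.
Total collected = 13 + 20 + 2 + 1 = 36.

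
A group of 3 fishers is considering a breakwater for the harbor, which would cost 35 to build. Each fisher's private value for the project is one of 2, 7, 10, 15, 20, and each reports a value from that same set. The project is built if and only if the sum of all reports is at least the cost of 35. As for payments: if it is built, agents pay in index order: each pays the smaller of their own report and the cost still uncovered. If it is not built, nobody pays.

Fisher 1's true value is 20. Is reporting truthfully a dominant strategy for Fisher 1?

Consider the case where Fisher 2 reports 2 and Fisher 3 reports 20.
Truthful report 20: project built, pays 20, utility 20 - 20 = 0.
Report 15 instead: project built, pays 15, utility 20 - 15 = 5.
Since 5 > 0, reporting 15 is strictly better here, so truthful reporting is not dominant.

No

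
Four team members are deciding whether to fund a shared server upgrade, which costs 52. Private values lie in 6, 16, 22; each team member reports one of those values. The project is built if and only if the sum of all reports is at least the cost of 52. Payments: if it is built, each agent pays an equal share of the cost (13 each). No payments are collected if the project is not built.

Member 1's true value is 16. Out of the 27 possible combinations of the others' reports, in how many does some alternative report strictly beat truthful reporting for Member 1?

3

Others report (6, 6, 22): truth gives 0; report 22 gives 3 > 0. Violating.
Others report (6, 22, 6): truth gives 0; report 22 gives 3 > 0. Violating.
Others report (22, 6, 6): truth gives 0; report 22 gives 3 > 0. Violating.
Others report (6, 6, 6): truth gives 0; no alternative beats it.
Others report (6, 6, 16): truth gives 0; no alternative beats it.
(Checking all 27 profiles: 3 have a profitable deviation, 24 do not.)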